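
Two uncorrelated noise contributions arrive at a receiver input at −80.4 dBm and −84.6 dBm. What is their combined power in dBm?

Convert to linear, add, convert back:
P₁ = 9.12×10⁻¹² W, P₂ = 3.47×10⁻¹² W
P_tot = 1.26×10⁻¹¹ W → 10 log₁₀(P_tot / 10⁻³) = −79.0 dBm

−79.0 dBm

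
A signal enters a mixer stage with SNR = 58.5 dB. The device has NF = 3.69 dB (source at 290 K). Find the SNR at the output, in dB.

By definition F = SNR_in/SNR_out, so in dB: SNR_out = SNR_in − NF
SNR_out = 58.5 − 3.69 = 54.81 dB

54.81 dB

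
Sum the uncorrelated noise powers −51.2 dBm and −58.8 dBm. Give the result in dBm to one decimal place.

Convert to linear, add, convert back:
P₁ = 7.59×10⁻⁹ W, P₂ = 1.32×10⁻⁹ W
P_tot = 8.90×10⁻⁹ W → 10 log₁₀(P_tot / 10⁻³) = −50.5 dBm

−50.5 dBm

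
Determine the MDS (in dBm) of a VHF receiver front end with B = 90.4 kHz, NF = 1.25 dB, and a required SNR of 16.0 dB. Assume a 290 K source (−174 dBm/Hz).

−107.2 dBm

Sensitivity = −174 + 10 log₁₀(B) + NF + SNR_min
= −174 + 49.56 + 1.25 + 16.0
= −107.19 dBm → −107.2 dBm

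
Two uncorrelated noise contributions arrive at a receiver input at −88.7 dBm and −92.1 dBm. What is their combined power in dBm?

−87.1 dBm

Convert to linear, add, convert back:
P₁ = 1.35×10⁻¹² W, P₂ = 6.17×10⁻¹³ W
P_tot = 1.97×10⁻¹² W → 10 log₁₀(P_tot / 10⁻³) = −87.1 dBm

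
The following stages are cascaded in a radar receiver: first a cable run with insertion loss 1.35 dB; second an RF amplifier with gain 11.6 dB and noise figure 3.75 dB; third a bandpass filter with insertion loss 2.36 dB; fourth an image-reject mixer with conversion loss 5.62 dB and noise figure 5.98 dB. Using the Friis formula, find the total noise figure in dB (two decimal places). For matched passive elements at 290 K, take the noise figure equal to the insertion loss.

Convert to linear (a loss of L dB is a gain of −L dB): F_i = 10^(NF_i/10), G_i = 10^(G_i,dB/10)
  Stage 1: F_1 = 10^(1.35/10) = 1.365, G_1 = 10^(−1.35/10) = 0.7328
  Stage 2: F_2 = 10^(3.75/10) = 2.371, G_2 = 10^(11.6/10) = 14.45
  Stage 3: F_3 = 10^(2.36/10) = 1.722, G_3 = 10^(−2.36/10) = 0.5808
  Stage 4: F_4 = 10^(5.98/10) = 3.963, G_4 = 10^(−5.62/10) = 0.2742
Friis cascade:
  F = 1.365 + (2.371 − 1)/0.7328 + (1.722 − 1)/10.59 + (3.963 − 1)/6.152 = 3.786
NF = 10 log₁₀(3.786) = 5.78 dB

5.78 dB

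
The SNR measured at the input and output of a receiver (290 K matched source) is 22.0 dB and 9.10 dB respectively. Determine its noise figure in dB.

12.90 dB

NF (dB) = SNR_in(dB) − SNR_out(dB) when the source is at T₀
NF = 22.0 − 9.10 = 12.90 dB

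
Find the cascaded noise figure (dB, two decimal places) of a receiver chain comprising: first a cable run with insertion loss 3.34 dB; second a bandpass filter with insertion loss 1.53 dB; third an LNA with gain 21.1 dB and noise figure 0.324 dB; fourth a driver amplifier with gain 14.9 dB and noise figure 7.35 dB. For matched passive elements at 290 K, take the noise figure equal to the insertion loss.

Convert to linear (a loss of L dB is a gain of −L dB): F_i = 10^(NF_i/10), G_i = 10^(G_i,dB/10)
  Stage 1: F_1 = 10^(3.34/10) = 2.158, G_1 = 10^(−3.34/10) = 0.4634
  Stage 2: F_2 = 10^(1.53/10) = 1.422, G_2 = 10^(−1.53/10) = 0.7031
  Stage 3: F_3 = 10^(0.324/10) = 1.077, G_3 = 10^(21.1/10) = 128.8
  Stage 4: F_4 = 10^(7.35/10) = 5.433, G_4 = 10^(14.9/10) = 30.90
Friis cascade:
  F = 2.158 + (1.422 − 1)/0.4634 + (1.077 − 1)/0.3258 + (5.433 − 1)/41.98 = 3.412
NF = 10 log₁₀(3.412) = 5.33 dB

5.33 dB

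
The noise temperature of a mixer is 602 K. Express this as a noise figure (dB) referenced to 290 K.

F = 1 + T_e/T₀ = 1 + 602/290 = 3.07586
NF = 10 log₁₀(3.07586) = 4.88 dB

4.88 dB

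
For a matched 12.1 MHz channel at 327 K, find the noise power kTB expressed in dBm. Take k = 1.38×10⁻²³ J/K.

P_n = kTB = 1.38×10⁻²³ × 327 × 1.21×10⁷ = 5.46×10⁻¹⁴ W
In dBm: 10 log₁₀(5.46×10⁻¹⁴ / 10⁻³) = −102.6 dBm

−102.6 dBm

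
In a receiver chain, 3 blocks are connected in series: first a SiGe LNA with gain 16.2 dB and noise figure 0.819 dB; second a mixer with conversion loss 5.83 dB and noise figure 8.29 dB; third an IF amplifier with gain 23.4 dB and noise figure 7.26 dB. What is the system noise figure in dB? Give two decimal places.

2.41 dB

Convert to linear (a loss of L dB is a gain of −L dB): F_i = 10^(NF_i/10), G_i = 10^(G_i,dB/10)
  Stage 1: F_1 = 10^(0.819/10) = 1.208, G_1 = 10^(16.2/10) = 41.69
  Stage 2: F_2 = 10^(8.29/10) = 6.745, G_2 = 10^(−5.83/10) = 0.2612
  Stage 3: F_3 = 10^(7.26/10) = 5.321, G_3 = 10^(23.4/10) = 218.8
Friis cascade:
  F = 1.208 + (6.745 − 1)/41.69 + (5.321 − 1)/10.89 = 1.742
NF = 10 log₁₀(1.742) = 2.41 dB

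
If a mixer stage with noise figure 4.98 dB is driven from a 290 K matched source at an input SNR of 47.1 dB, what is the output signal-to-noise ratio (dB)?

By definition F = SNR_in/SNR_out, so in dB: SNR_out = SNR_in − NF
SNR_out = 47.1 − 4.98 = 42.12 dB

42.12 dB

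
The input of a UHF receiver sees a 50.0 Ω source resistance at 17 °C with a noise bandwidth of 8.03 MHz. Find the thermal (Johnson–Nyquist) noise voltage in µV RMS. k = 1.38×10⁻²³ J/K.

2.54 µV

T = 17 °C + 273.15 = 290.15 K
V_n = √(4kTRB)
4kTRB = 4 × 1.38×10⁻²³ × 290.15 × 5.00×10¹ × 8.03×10⁶ = 6.43×10⁻¹² V²
V_n = √(6.43×10⁻¹²) = 2.54×10⁻⁶ V = 2.54 µV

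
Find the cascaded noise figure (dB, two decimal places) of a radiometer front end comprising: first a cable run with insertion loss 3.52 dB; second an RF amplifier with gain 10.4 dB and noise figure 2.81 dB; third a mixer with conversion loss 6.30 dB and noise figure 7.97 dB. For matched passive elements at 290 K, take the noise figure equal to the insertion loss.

Convert to linear (a loss of L dB is a gain of −L dB): F_i = 10^(NF_i/10), G_i = 10^(G_i,dB/10)
  Stage 1: F_1 = 10^(3.52/10) = 2.249, G_1 = 10^(−3.52/10) = 0.4446
  Stage 2: F_2 = 10^(2.81/10) = 1.910, G_2 = 10^(10.4/10) = 10.96
  Stage 3: F_3 = 10^(7.97/10) = 6.266, G_3 = 10^(−6.30/10) = 0.2344
Friis cascade:
  F = 2.249 + (1.910 − 1)/0.4446 + (6.266 − 1)/4.875 = 5.376
NF = 10 log₁₀(5.376) = 7.30 dB

7.30 dB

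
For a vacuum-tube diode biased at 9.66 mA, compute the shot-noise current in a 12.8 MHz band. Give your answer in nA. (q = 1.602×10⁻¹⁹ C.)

I_n = √(2qI·B)
2qI·B = 2 × 1.602×10⁻¹⁹ × 9.66×10⁻³ × 1.28×10⁷ = 3.96×10⁻¹⁴ A²
I_n = √(3.96×10⁻¹⁴) = 1.99×10⁻⁷ A = 199 nA

199 nA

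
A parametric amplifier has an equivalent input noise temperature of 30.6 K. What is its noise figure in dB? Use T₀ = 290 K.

F = 1 + T_e/T₀ = 1 + 30.6/290 = 1.10552
NF = 10 log₁₀(1.10552) = 0.436 dB

0.436 dB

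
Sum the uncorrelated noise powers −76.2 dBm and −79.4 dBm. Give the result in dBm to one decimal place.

−74.5 dBm

Convert to linear, add, convert back:
P₁ = 2.40×10⁻¹¹ W, P₂ = 1.15×10⁻¹¹ W
P_tot = 3.55×10⁻¹¹ W → 10 log₁₀(P_tot / 10⁻³) = −74.5 dBm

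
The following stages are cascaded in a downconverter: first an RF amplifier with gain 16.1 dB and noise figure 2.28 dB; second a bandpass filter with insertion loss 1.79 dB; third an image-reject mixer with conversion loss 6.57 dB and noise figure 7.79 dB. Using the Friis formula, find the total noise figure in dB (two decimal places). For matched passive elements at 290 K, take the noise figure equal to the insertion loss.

Convert to linear (a loss of L dB is a gain of −L dB): F_i = 10^(NF_i/10), G_i = 10^(G_i,dB/10)
  Stage 1: F_1 = 10^(2.28/10) = 1.690, G_1 = 10^(16.1/10) = 40.74
  Stage 2: F_2 = 10^(1.79/10) = 1.510, G_2 = 10^(−1.79/10) = 0.6622
  Stage 3: F_3 = 10^(7.79/10) = 6.012, G_3 = 10^(−6.57/10) = 0.2203
Friis cascade:
  F = 1.690 + (1.510 − 1)/40.74 + (6.012 − 1)/26.98 = 1.889
NF = 10 log₁₀(1.889) = 2.76 dB

2.76 dB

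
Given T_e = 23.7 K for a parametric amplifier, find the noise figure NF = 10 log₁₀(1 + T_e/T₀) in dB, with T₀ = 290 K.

0.341 dB

F = 1 + T_e/T₀ = 1 + 23.7/290 = 1.08172
NF = 10 log₁₀(1.08172) = 0.341 dB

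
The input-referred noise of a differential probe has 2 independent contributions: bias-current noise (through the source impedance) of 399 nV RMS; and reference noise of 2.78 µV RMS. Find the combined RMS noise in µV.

Uncorrelated sources add in power (mean-square): V_tot = √(ΣV_i²)
V_tot = √[(3.99×10⁻⁷)² + (2.78×10⁻⁶)²] = 2.81×10⁻⁶ V = 2.81 µV

2.81 µV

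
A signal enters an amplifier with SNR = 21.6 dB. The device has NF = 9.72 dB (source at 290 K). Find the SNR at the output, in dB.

11.88 dB

By definition F = SNR_in/SNR_out, so in dB: SNR_out = SNR_in − NF
SNR_out = 21.6 − 9.72 = 11.88 dB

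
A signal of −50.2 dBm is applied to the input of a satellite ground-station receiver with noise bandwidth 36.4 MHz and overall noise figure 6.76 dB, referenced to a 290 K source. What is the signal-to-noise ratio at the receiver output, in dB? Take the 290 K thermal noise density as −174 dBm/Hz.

41.4 dB

Noise floor: N = −174 + 10 log₁₀(B) + NF
10 log₁₀(3.64×10⁷) = 75.61 dB
N = −174 + 75.61 + 6.76 = −91.63 dBm
SNR = P_sig − N = −50.2 − (−91.63) = 41.43 dB → 41.4 dB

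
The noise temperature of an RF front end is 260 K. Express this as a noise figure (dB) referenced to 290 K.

F = 1 + T_e/T₀ = 1 + 260/290 = 1.89655
NF = 10 log₁₀(1.89655) = 2.78 dB

2.78 dB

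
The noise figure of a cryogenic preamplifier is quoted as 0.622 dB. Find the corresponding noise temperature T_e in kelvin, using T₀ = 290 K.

44.7 K

F = 10^(0.622/10) = 1.15398
T_e = (F − 1)·T₀ = (1.15398 − 1) × 290 = 44.7 K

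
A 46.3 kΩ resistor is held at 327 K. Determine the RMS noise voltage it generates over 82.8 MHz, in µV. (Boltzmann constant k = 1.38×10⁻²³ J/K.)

263 µV

V_n = √(4kTRB)
4kTRB = 4 × 1.38×10⁻²³ × 327 × 4.63×10⁴ × 8.28×10⁷ = 6.92×10⁻⁸ V²
V_n = √(6.92×10⁻⁸) = 2.63×10⁻⁴ V = 263 µV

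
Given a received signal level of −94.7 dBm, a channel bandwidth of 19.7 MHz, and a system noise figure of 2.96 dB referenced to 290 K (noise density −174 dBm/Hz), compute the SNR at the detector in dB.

Noise floor: N = −174 + 10 log₁₀(B) + NF
10 log₁₀(1.97×10⁷) = 72.94 dB
N = −174 + 72.94 + 2.96 = −98.10 dBm
SNR = P_sig − N = −94.7 − (−98.10) = 3.40 dB → 3.4 dB

3.4 dB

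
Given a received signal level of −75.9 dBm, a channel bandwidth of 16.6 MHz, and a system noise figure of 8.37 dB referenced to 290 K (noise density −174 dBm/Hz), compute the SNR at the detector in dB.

Noise floor: N = −174 + 10 log₁₀(B) + NF
10 log₁₀(1.66×10⁷) = 72.2 dB
N = −174 + 72.2 + 8.37 = −93.43 dBm
SNR = P_sig − N = −75.9 − (−93.43) = 17.53 dB → 17.5 dB

17.5 dB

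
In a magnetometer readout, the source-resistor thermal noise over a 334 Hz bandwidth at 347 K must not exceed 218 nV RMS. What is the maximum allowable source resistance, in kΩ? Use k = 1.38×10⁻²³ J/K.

Johnson–Nyquist: V_n = √(4kTRB) ⇒ R = V_n² / (4kTB)
4kTB = 4 × 1.38×10⁻²³ × 347 × 3.34×10² = 6.40×10⁻¹⁸
R = (2.18×10⁻⁷)² / 6.40×10⁻¹⁸ = 7.43×10³ Ω = 7.43 kΩ

7.43 kΩ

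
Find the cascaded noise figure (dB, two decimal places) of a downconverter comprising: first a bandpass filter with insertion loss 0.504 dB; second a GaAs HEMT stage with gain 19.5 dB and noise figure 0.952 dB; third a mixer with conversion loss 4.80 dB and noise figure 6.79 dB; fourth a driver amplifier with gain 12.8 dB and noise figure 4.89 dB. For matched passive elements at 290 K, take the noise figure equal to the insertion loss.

Convert to linear (a loss of L dB is a gain of −L dB): F_i = 10^(NF_i/10), G_i = 10^(G_i,dB/10)
  Stage 1: F_1 = 10^(0.504/10) = 1.123, G_1 = 10^(−0.504/10) = 0.8904
  Stage 2: F_2 = 10^(0.952/10) = 1.245, G_2 = 10^(19.5/10) = 89.13
  Stage 3: F_3 = 10^(6.79/10) = 4.775, G_3 = 10^(−4.80/10) = 0.3311
  Stage 4: F_4 = 10^(4.89/10) = 3.083, G_4 = 10^(12.8/10) = 19.05
Friis cascade:
  F = 1.123 + (1.245 − 1)/0.8904 + (4.775 − 1)/79.36 + (3.083 − 1)/26.28 = 1.525
NF = 10 log₁₀(1.525) = 1.83 dB

1.83 dB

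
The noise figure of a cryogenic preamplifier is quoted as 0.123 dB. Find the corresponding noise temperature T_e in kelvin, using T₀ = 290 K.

8.33 K

F = 10^(0.123/10) = 1.02873
T_e = (F − 1)·T₀ = (1.02873 − 1) × 290 = 8.33 K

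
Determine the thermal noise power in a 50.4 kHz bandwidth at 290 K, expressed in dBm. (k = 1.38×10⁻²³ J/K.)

−127.0 dBm

P_n = kTB = 1.38×10⁻²³ × 290 × 5.04×10⁴ = 2.02×10⁻¹⁶ W
In dBm: 10 log₁₀(2.02×10⁻¹⁶ / 10⁻³) = −127.0 dBm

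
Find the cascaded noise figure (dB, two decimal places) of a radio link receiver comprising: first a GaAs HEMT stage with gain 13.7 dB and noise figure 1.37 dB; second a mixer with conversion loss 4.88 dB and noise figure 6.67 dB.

1.84 dB

Convert to linear (a loss of L dB is a gain of −L dB): F_i = 10^(NF_i/10), G_i = 10^(G_i,dB/10)
  Stage 1: F_1 = 10^(1.37/10) = 1.371, G_1 = 10^(13.7/10) = 23.44
  Stage 2: F_2 = 10^(6.67/10) = 4.645, G_2 = 10^(−4.88/10) = 0.3251
Friis cascade:
  F = 1.371 + (4.645 − 1)/23.44 = 1.526
NF = 10 log₁₀(1.526) = 1.84 dB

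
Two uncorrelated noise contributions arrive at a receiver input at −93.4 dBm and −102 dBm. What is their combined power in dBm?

Convert to linear, add, convert back:
P₁ = 4.57×10⁻¹³ W, P₂ = 6.31×10⁻¹⁴ W
P_tot = 5.20×10⁻¹³ W → 10 log₁₀(P_tot / 10⁻³) = −92.8 dBm

−92.8 dBm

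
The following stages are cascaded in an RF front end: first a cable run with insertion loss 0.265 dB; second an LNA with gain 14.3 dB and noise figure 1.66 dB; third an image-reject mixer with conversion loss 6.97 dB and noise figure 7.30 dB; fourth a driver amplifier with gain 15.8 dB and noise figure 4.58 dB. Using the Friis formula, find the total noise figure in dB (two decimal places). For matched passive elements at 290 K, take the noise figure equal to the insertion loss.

Convert to linear (a loss of L dB is a gain of −L dB): F_i = 10^(NF_i/10), G_i = 10^(G_i,dB/10)
  Stage 1: F_1 = 10^(0.265/10) = 1.063, G_1 = 10^(−0.265/10) = 0.9408
  Stage 2: F_2 = 10^(1.66/10) = 1.466, G_2 = 10^(14.3/10) = 26.92
  Stage 3: F_3 = 10^(7.30/10) = 5.370, G_3 = 10^(−6.97/10) = 0.2009
  Stage 4: F_4 = 10^(4.58/10) = 2.871, G_4 = 10^(15.8/10) = 38.02
Friis cascade:
  F = 1.063 + (1.466 − 1)/0.9408 + (5.370 − 1)/25.32 + (2.871 − 1)/5.087 = 2.098
NF = 10 log₁₀(2.098) = 3.22 dB

3.22 dB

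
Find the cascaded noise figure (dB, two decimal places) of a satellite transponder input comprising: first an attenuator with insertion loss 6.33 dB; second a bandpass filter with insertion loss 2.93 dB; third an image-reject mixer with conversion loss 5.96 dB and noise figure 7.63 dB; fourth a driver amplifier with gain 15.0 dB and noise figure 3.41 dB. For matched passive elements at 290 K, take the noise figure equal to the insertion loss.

Convert to linear (a loss of L dB is a gain of −L dB): F_i = 10^(NF_i/10), G_i = 10^(G_i,dB/10)
  Stage 1: F_1 = 10^(6.33/10) = 4.295, G_1 = 10^(−6.33/10) = 0.2328
  Stage 2: F_2 = 10^(2.93/10) = 1.963, G_2 = 10^(−2.93/10) = 0.5093
  Stage 3: F_3 = 10^(7.63/10) = 5.794, G_3 = 10^(−5.96/10) = 0.2535
  Stage 4: F_4 = 10^(3.41/10) = 2.193, G_4 = 10^(15.0/10) = 31.62
Friis cascade:
  F = 4.295 + (1.963 − 1)/0.2328 + (5.794 − 1)/0.1186 + (2.193 − 1)/0.03006 = 88.55
NF = 10 log₁₀(88.55) = 19.47 dB

19.47 dB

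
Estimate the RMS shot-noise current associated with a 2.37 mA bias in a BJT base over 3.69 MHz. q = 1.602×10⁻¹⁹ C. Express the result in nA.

52.9 nA

I_n = √(2qI·B)
2qI·B = 2 × 1.602×10⁻¹⁹ × 2.37×10⁻³ × 3.69×10⁶ = 2.80×10⁻¹⁵ A²
I_n = √(2.80×10⁻¹⁵) = 5.29×10⁻⁸ A = 52.9 nA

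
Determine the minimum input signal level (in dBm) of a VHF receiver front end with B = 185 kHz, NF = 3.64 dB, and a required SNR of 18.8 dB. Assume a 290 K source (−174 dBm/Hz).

Sensitivity = −174 + 10 log₁₀(B) + NF + SNR_min
= −174 + 52.67 + 3.64 + 18.8
= −98.89 dBm → −98.9 dBm

−98.9 dBm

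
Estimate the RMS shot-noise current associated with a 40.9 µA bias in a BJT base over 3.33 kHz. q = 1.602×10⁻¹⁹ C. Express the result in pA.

209 pA

I_n = √(2qI·B)
2qI·B = 2 × 1.602×10⁻¹⁹ × 4.09×10⁻⁵ × 3.33×10³ = 4.36×10⁻²⁰ A²
I_n = √(4.36×10⁻²⁰) = 2.09×10⁻¹⁰ A = 209 pA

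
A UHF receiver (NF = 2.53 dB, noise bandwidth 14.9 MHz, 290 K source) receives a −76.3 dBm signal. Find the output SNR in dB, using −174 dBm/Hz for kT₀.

Noise floor: N = −174 + 10 log₁₀(B) + NF
10 log₁₀(1.49×10⁷) = 71.73 dB
N = −174 + 71.73 + 2.53 = −99.74 dBm
SNR = P_sig − N = −76.3 − (−99.74) = 23.44 dB → 23.4 dB

23.4 dB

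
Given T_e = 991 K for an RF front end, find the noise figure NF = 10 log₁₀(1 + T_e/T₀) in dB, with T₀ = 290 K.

6.45 dB

F = 1 + T_e/T₀ = 1 + 991/290 = 4.41724
NF = 10 log₁₀(4.41724) = 6.45 dB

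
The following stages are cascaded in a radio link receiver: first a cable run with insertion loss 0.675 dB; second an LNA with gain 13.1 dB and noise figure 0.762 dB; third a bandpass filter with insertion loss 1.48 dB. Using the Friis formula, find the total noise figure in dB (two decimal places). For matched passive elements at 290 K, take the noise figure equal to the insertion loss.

1.51 dB

Convert to linear (a loss of L dB is a gain of −L dB): F_i = 10^(NF_i/10), G_i = 10^(G_i,dB/10)
  Stage 1: F_1 = 10^(0.675/10) = 1.168, G_1 = 10^(−0.675/10) = 0.8561
  Stage 2: F_2 = 10^(0.762/10) = 1.192, G_2 = 10^(13.1/10) = 20.42
  Stage 3: F_3 = 10^(1.48/10) = 1.406, G_3 = 10^(−1.48/10) = 0.7112
Friis cascade:
  F = 1.168 + (1.192 − 1)/0.8561 + (1.406 − 1)/17.48 = 1.415
NF = 10 log₁₀(1.415) = 1.51 dB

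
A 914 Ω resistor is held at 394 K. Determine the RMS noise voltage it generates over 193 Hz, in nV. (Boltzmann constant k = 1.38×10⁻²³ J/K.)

V_n = √(4kTRB)
4kTRB = 4 × 1.38×10⁻²³ × 394 × 9.14×10² × 1.93×10² = 3.84×10⁻¹⁵ V²
V_n = √(3.84×10⁻¹⁵) = 6.19×10⁻⁸ V = 61.9 nV

61.9 nV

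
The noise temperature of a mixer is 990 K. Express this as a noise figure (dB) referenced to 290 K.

6.45 dB

F = 1 + T_e/T₀ = 1 + 990/290 = 4.41379
NF = 10 log₁₀(4.41379) = 6.45 dB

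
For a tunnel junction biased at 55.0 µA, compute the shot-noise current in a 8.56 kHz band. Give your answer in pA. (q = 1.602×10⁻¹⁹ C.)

388 pA

I_n = √(2qI·B)
2qI·B = 2 × 1.602×10⁻¹⁹ × 5.50×10⁻⁵ × 8.56×10³ = 1.51×10⁻¹⁹ A²
I_n = √(1.51×10⁻¹⁹) = 3.88×10⁻¹⁰ A = 388 pA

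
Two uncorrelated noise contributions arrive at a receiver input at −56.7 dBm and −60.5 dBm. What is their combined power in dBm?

Convert to linear, add, convert back:
P₁ = 2.14×10⁻⁹ W, P₂ = 8.91×10⁻¹⁰ W
P_tot = 3.03×10⁻⁹ W → 10 log₁₀(P_tot / 10⁻³) = −55.2 dBm

−55.2 dBm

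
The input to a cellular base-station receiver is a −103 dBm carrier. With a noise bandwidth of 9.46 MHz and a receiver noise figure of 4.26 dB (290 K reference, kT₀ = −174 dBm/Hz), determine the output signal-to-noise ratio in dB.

−3.0 dB

Noise floor: N = −174 + 10 log₁₀(B) + NF
10 log₁₀(9.46×10⁶) = 69.76 dB
N = −174 + 69.76 + 4.26 = −99.98 dBm
SNR = P_sig − N = −103 − (−99.98) = −3.02 dB → −3.0 dB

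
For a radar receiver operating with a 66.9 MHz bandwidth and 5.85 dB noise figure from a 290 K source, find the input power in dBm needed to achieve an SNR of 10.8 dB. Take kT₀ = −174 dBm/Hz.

Sensitivity = −174 + 10 log₁₀(B) + NF + SNR_min
= −174 + 78.25 + 5.85 + 10.8
= −79.10 dBm → −79.1 dBm

−79.1 dBm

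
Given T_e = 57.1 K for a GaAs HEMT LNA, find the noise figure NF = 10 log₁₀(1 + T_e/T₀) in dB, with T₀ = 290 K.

0.781 dB

F = 1 + T_e/T₀ = 1 + 57.1/290 = 1.1969
NF = 10 log₁₀(1.1969) = 0.781 dB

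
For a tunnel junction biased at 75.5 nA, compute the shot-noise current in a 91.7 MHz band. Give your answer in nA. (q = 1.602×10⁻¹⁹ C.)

I_n = √(2qI·B)
2qI·B = 2 × 1.602×10⁻¹⁹ × 7.55×10⁻⁸ × 9.17×10⁷ = 2.22×10⁻¹⁸ A²
I_n = √(2.22×10⁻¹⁸) = 1.49×10⁻⁹ A = 1.49 nA

1.49 nA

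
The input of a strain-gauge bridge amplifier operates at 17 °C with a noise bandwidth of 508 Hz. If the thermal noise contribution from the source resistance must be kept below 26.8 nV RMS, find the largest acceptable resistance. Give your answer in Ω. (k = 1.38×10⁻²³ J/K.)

88.3 Ω

T = 17 °C + 273.15 = 290.15 K
Johnson–Nyquist: V_n = √(4kTRB) ⇒ R = V_n² / (4kTB)
4kTB = 4 × 1.38×10⁻²³ × 290.15 × 5.08×10² = 8.14×10⁻¹⁸
R = (2.68×10⁻⁸)² / 8.14×10⁻¹⁸ = 8.83×10¹ Ω = 88.3 Ω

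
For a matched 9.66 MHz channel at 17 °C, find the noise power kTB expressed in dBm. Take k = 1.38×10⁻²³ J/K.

T = 17 °C + 273.15 = 290.15 K
P_n = kTB = 1.38×10⁻²³ × 290.15 × 9.66×10⁶ = 3.87×10⁻¹⁴ W
In dBm: 10 log₁₀(3.87×10⁻¹⁴ / 10⁻³) = −104.1 dBm

−104.1 dBm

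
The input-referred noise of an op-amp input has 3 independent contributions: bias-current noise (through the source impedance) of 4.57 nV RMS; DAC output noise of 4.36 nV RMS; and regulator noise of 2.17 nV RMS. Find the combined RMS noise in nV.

6.68 nV

Uncorrelated sources add in power (mean-square): V_tot = √(ΣV_i²)
V_tot = √[(4.57×10⁻⁹)² + (4.36×10⁻⁹)² + (2.17×10⁻⁹)²] = 6.68×10⁻⁹ V = 6.68 nV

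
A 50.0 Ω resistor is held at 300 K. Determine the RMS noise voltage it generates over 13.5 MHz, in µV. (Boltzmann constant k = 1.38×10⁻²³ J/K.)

3.34 µV

V_n = √(4kTRB)
4kTRB = 4 × 1.38×10⁻²³ × 300 × 5.00×10¹ × 1.35×10⁷ = 1.12×10⁻¹¹ V²
V_n = √(1.12×10⁻¹¹) = 3.34×10⁻⁶ V = 3.34 µV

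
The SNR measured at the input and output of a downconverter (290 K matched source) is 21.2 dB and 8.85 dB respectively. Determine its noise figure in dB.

NF (dB) = SNR_in(dB) − SNR_out(dB) when the source is at T₀
NF = 21.2 − 8.85 = 12.35 dB

12.35 dB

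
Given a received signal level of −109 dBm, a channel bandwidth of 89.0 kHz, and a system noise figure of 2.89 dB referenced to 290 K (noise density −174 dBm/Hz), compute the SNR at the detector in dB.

Noise floor: N = −174 + 10 log₁₀(B) + NF
10 log₁₀(8.90×10⁴) = 49.49 dB
N = −174 + 49.49 + 2.89 = −121.62 dBm
SNR = P_sig − N = −109 − (−121.62) = 12.62 dB → 12.6 dB

12.6 dB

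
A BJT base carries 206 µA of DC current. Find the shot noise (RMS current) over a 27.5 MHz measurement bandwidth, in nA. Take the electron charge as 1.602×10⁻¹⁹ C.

42.6 nA

I_n = √(2qI·B)
2qI·B = 2 × 1.602×10⁻¹⁹ × 2.06×10⁻⁴ × 2.75×10⁷ = 1.82×10⁻¹⁵ A²
I_n = √(1.82×10⁻¹⁵) = 4.26×10⁻⁸ A = 42.6 nA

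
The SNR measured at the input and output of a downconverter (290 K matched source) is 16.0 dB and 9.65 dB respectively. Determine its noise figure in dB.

NF (dB) = SNR_in(dB) − SNR_out(dB) when the source is at T₀
NF = 16.0 − 9.65 = 6.35 dB

6.35 dB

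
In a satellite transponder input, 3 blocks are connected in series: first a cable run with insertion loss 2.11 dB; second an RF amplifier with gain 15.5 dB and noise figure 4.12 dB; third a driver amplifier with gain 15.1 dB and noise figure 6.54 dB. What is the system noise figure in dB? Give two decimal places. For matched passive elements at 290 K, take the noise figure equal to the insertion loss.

6.39 dB

Convert to linear (a loss of L dB is a gain of −L dB): F_i = 10^(NF_i/10), G_i = 10^(G_i,dB/10)
  Stage 1: F_1 = 10^(2.11/10) = 1.626, G_1 = 10^(−2.11/10) = 0.6152
  Stage 2: F_2 = 10^(4.12/10) = 2.582, G_2 = 10^(15.5/10) = 35.48
  Stage 3: F_3 = 10^(6.54/10) = 4.508, G_3 = 10^(15.1/10) = 32.36
Friis cascade:
  F = 1.626 + (2.582 − 1)/0.6152 + (4.508 − 1)/21.83 = 4.358
NF = 10 log₁₀(4.358) = 6.39 dB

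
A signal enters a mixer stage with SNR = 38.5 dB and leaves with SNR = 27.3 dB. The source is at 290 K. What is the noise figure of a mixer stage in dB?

NF (dB) = SNR_in(dB) − SNR_out(dB) when the source is at T₀
NF = 38.5 − 27.3 = 11.2 dB

11.2 dB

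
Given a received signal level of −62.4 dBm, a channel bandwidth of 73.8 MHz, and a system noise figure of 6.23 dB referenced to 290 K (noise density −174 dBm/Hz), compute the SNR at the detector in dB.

26.7 dB

Noise floor: N = −174 + 10 log₁₀(B) + NF
10 log₁₀(7.38×10⁷) = 78.68 dB
N = −174 + 78.68 + 6.23 = −89.09 dBm
SNR = P_sig − N = −62.4 − (−89.09) = 26.69 dB → 26.7 dB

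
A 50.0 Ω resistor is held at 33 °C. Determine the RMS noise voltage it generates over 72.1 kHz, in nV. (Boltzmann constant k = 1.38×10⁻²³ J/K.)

T = 33 °C + 273.15 = 306.15 K
V_n = √(4kTRB)
4kTRB = 4 × 1.38×10⁻²³ × 306.15 × 5.00×10¹ × 7.21×10⁴ = 6.09×10⁻¹⁴ V²
V_n = √(6.09×10⁻¹⁴) = 2.47×10⁻⁷ V = 247 nV

247 nV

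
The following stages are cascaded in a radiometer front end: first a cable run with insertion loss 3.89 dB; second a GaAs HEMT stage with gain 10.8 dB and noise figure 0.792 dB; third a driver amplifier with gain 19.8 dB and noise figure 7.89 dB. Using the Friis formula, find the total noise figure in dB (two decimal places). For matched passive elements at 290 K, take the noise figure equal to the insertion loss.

Convert to linear (a loss of L dB is a gain of −L dB): F_i = 10^(NF_i/10), G_i = 10^(G_i,dB/10)
  Stage 1: F_1 = 10^(3.89/10) = 2.449, G_1 = 10^(−3.89/10) = 0.4083
  Stage 2: F_2 = 10^(0.792/10) = 1.200, G_2 = 10^(10.8/10) = 12.02
  Stage 3: F_3 = 10^(7.89/10) = 6.152, G_3 = 10^(19.8/10) = 95.50
Friis cascade:
  F = 2.449 + (1.200 − 1)/0.4083 + (6.152 − 1)/4.909 = 3.988
NF = 10 log₁₀(3.988) = 6.01 dB

6.01 dB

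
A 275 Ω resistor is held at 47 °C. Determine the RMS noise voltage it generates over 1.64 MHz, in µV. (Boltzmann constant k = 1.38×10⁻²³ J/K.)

2.82 µV

T = 47 °C + 273.15 = 320.15 K
V_n = √(4kTRB)
4kTRB = 4 × 1.38×10⁻²³ × 320.15 × 2.75×10² × 1.64×10⁶ = 7.97×10⁻¹² V²
V_n = √(7.97×10⁻¹²) = 2.82×10⁻⁶ V = 2.82 µV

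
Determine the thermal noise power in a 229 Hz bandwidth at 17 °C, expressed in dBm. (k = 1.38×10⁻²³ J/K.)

T = 17 °C + 273.15 = 290.15 K
P_n = kTB = 1.38×10⁻²³ × 290.15 × 2.29×10² = 9.17×10⁻¹⁹ W
In dBm: 10 log₁₀(9.17×10⁻¹⁹ / 10⁻³) = −150.4 dBm

−150.4 dBm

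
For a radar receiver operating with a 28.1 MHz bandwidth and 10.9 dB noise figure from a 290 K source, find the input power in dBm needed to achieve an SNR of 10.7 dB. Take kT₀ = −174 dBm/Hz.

Sensitivity = −174 + 10 log₁₀(B) + NF + SNR_min
= −174 + 74.49 + 10.9 + 10.7
= −77.91 dBm → −77.9 dBm

−77.9 dBm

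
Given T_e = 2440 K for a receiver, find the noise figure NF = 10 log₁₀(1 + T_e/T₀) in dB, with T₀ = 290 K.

F = 1 + T_e/T₀ = 1 + 2440/290 = 9.41379
NF = 10 log₁₀(9.41379) = 9.74 dB

9.74 dB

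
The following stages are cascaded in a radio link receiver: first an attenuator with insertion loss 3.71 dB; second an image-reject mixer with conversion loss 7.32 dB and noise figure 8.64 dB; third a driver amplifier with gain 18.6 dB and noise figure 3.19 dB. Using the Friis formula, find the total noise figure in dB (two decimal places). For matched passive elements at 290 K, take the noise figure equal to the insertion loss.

Convert to linear (a loss of L dB is a gain of −L dB): F_i = 10^(NF_i/10), G_i = 10^(G_i,dB/10)
  Stage 1: F_1 = 10^(3.71/10) = 2.350, G_1 = 10^(−3.71/10) = 0.4256
  Stage 2: F_2 = 10^(8.64/10) = 7.311, G_2 = 10^(−7.32/10) = 0.1854
  Stage 3: F_3 = 10^(3.19/10) = 2.084, G_3 = 10^(18.6/10) = 72.44
Friis cascade:
  F = 2.350 + (7.311 − 1)/0.4256 + (2.084 − 1)/0.07889 = 30.93
NF = 10 log₁₀(30.93) = 14.90 dB

14.90 dB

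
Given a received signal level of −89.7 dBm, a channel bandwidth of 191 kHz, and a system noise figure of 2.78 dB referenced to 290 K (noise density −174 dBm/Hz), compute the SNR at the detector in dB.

28.7 dB

Noise floor: N = −174 + 10 log₁₀(B) + NF
10 log₁₀(1.91×10⁵) = 52.81 dB
N = −174 + 52.81 + 2.78 = −118.41 dBm
SNR = P_sig − N = −89.7 − (−118.41) = 28.71 dB → 28.7 dB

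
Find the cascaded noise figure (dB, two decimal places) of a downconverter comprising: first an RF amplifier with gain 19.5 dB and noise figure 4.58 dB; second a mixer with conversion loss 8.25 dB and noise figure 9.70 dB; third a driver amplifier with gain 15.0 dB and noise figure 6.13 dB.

Convert to linear (a loss of L dB is a gain of −L dB): F_i = 10^(NF_i/10), G_i = 10^(G_i,dB/10)
  Stage 1: F_1 = 10^(4.58/10) = 2.871, G_1 = 10^(19.5/10) = 89.13
  Stage 2: F_2 = 10^(9.70/10) = 9.333, G_2 = 10^(−8.25/10) = 0.1496
  Stage 3: F_3 = 10^(6.13/10) = 4.102, G_3 = 10^(15.0/10) = 31.62
Friis cascade:
  F = 2.871 + (9.333 − 1)/89.13 + (4.102 − 1)/13.34 = 3.197
NF = 10 log₁₀(3.197) = 5.05 dB

5.05 dB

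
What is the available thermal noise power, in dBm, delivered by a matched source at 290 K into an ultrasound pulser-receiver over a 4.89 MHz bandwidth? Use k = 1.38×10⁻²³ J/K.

P_n = kTB = 1.38×10⁻²³ × 290 × 4.89×10⁶ = 1.96×10⁻¹⁴ W
In dBm: 10 log₁₀(1.96×10⁻¹⁴ / 10⁻³) = −107.1 dBm

−107.1 dBm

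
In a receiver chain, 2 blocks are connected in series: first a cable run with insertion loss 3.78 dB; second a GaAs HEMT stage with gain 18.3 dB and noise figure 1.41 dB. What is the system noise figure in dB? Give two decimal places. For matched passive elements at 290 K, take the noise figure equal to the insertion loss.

Convert to linear (a loss of L dB is a gain of −L dB): F_i = 10^(NF_i/10), G_i = 10^(G_i,dB/10)
  Stage 1: F_1 = 10^(3.78/10) = 2.388, G_1 = 10^(−3.78/10) = 0.4188
  Stage 2: F_2 = 10^(1.41/10) = 1.384, G_2 = 10^(18.3/10) = 67.61
Friis cascade:
  F = 2.388 + (1.384 − 1)/0.4188 = 3.304
NF = 10 log₁₀(3.304) = 5.19 dB

5.19 dB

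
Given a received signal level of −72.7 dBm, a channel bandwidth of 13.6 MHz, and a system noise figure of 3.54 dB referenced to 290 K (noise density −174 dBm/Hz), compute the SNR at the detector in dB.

Noise floor: N = −174 + 10 log₁₀(B) + NF
10 log₁₀(1.36×10⁷) = 71.34 dB
N = −174 + 71.34 + 3.54 = −99.12 dBm
SNR = P_sig − N = −72.7 − (−99.12) = 26.42 dB → 26.4 dB

26.4 dB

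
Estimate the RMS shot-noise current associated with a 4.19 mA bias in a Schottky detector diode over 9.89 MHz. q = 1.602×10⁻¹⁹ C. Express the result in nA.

115 nA

I_n = √(2qI·B)
2qI·B = 2 × 1.602×10⁻¹⁹ × 4.19×10⁻³ × 9.89×10⁶ = 1.33×10⁻¹⁴ A²
I_n = √(1.33×10⁻¹⁴) = 1.15×10⁻⁷ A = 115 nA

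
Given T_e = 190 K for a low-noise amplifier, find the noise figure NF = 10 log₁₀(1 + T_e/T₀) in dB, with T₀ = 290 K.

2.19 dB

F = 1 + T_e/T₀ = 1 + 190/290 = 1.65517
NF = 10 log₁₀(1.65517) = 2.19 dB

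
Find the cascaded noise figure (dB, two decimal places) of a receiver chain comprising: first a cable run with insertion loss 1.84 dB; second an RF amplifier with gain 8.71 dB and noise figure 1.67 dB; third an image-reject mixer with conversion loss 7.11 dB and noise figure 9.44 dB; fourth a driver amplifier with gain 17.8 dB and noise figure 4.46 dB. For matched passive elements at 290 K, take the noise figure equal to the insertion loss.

Convert to linear (a loss of L dB is a gain of −L dB): F_i = 10^(NF_i/10), G_i = 10^(G_i,dB/10)
  Stage 1: F_1 = 10^(1.84/10) = 1.528, G_1 = 10^(−1.84/10) = 0.6546
  Stage 2: F_2 = 10^(1.67/10) = 1.469, G_2 = 10^(8.71/10) = 7.430
  Stage 3: F_3 = 10^(9.44/10) = 8.790, G_3 = 10^(−7.11/10) = 0.1945
  Stage 4: F_4 = 10^(4.46/10) = 2.793, G_4 = 10^(17.8/10) = 60.26
Friis cascade:
  F = 1.528 + (1.469 − 1)/0.6546 + (8.790 − 1)/4.864 + (2.793 − 1)/0.9462 = 5.740
NF = 10 log₁₀(5.740) = 7.59 dB

7.59 dB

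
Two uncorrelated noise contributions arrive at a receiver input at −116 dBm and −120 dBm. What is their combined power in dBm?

−114.5 dBm

Convert to linear, add, convert back:
P₁ = 2.51×10⁻¹⁵ W, P₂ = 1.00×10⁻¹⁵ W
P_tot = 3.51×10⁻¹⁵ W → 10 log₁₀(P_tot / 10⁻³) = −114.5 dBm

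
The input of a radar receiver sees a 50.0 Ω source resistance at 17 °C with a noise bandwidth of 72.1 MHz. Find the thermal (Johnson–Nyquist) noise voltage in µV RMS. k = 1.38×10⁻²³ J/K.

T = 17 °C + 273.15 = 290.15 K
V_n = √(4kTRB)
4kTRB = 4 × 1.38×10⁻²³ × 290.15 × 5.00×10¹ × 7.21×10⁷ = 5.77×10⁻¹¹ V²
V_n = √(5.77×10⁻¹¹) = 7.60×10⁻⁶ V = 7.60 µV

7.60 µV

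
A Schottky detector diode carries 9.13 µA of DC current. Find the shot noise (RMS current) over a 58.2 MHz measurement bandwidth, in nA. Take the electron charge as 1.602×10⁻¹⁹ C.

13.0 nA

I_n = √(2qI·B)
2qI·B = 2 × 1.602×10⁻¹⁹ × 9.13×10⁻⁶ × 5.82×10⁷ = 1.70×10⁻¹⁶ A²
I_n = √(1.70×10⁻¹⁶) = 1.30×10⁻⁸ A = 13.0 nA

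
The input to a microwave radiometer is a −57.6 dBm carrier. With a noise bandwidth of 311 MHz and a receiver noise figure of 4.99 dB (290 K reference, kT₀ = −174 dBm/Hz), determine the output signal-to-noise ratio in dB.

Noise floor: N = −174 + 10 log₁₀(B) + NF
10 log₁₀(3.11×10⁸) = 84.93 dB
N = −174 + 84.93 + 4.99 = −84.08 dBm
SNR = P_sig − N = −57.6 − (−84.08) = 26.48 dB → 26.5 dB

26.5 dB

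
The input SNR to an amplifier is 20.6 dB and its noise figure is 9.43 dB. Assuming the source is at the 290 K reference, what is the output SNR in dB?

11.17 dB

By definition F = SNR_in/SNR_out, so in dB: SNR_out = SNR_in − NF
SNR_out = 20.6 − 9.43 = 11.17 dB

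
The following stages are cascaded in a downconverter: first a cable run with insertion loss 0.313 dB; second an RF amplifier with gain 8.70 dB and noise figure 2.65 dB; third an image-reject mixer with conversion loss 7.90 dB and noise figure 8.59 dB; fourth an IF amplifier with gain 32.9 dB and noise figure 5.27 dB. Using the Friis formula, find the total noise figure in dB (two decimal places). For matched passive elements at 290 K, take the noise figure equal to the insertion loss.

6.99 dB

Convert to linear (a loss of L dB is a gain of −L dB): F_i = 10^(NF_i/10), G_i = 10^(G_i,dB/10)
  Stage 1: F_1 = 10^(0.313/10) = 1.075, G_1 = 10^(−0.313/10) = 0.9305
  Stage 2: F_2 = 10^(2.65/10) = 1.841, G_2 = 10^(8.70/10) = 7.413
  Stage 3: F_3 = 10^(8.59/10) = 7.228, G_3 = 10^(−7.90/10) = 0.1622
  Stage 4: F_4 = 10^(5.27/10) = 3.365, G_4 = 10^(32.9/10) = 1950
Friis cascade:
  F = 1.075 + (1.841 − 1)/0.9305 + (7.228 − 1)/6.898 + (3.365 − 1)/1.119 = 4.995
NF = 10 log₁₀(4.995) = 6.99 dB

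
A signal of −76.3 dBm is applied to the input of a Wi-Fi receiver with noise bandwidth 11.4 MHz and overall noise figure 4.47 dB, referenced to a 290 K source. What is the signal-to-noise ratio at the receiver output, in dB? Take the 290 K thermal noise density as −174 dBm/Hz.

22.7 dB

Noise floor: N = −174 + 10 log₁₀(B) + NF
10 log₁₀(1.14×10⁷) = 70.57 dB
N = −174 + 70.57 + 4.47 = −98.96 dBm
SNR = P_sig − N = −76.3 − (−98.96) = 22.66 dB → 22.7 dB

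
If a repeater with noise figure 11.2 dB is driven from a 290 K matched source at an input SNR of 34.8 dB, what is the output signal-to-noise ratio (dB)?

By definition F = SNR_in/SNR_out, so in dB: SNR_out = SNR_in − NF
SNR_out = 34.8 − 11.2 = 23.6 dB

23.6 dB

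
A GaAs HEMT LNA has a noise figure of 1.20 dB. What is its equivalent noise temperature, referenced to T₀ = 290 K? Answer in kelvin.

92.3 K

F = 10^(1.20/10) = 1.31826
T_e = (F − 1)·T₀ = (1.31826 − 1) × 290 = 92.3 K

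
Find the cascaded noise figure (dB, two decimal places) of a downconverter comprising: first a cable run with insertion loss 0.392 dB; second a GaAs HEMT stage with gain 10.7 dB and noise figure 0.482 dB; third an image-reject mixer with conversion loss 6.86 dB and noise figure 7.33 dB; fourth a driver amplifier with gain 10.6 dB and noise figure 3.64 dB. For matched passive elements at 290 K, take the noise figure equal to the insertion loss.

Convert to linear (a loss of L dB is a gain of −L dB): F_i = 10^(NF_i/10), G_i = 10^(G_i,dB/10)
  Stage 1: F_1 = 10^(0.392/10) = 1.094, G_1 = 10^(−0.392/10) = 0.9137
  Stage 2: F_2 = 10^(0.482/10) = 1.117, G_2 = 10^(10.7/10) = 11.75
  Stage 3: F_3 = 10^(7.33/10) = 5.408, G_3 = 10^(−6.86/10) = 0.2061
  Stage 4: F_4 = 10^(3.64/10) = 2.312, G_4 = 10^(10.6/10) = 11.48
Friis cascade:
  F = 1.094 + (1.117 − 1)/0.9137 + (5.408 − 1)/10.73 + (2.312 − 1)/2.212 = 2.227
NF = 10 log₁₀(2.227) = 3.48 dB

3.48 dB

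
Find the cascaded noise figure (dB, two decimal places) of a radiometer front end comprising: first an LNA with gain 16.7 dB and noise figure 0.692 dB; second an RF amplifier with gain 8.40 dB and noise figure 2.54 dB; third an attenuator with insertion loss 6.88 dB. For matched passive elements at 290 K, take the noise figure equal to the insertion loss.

0.80 dB

Convert to linear (a loss of L dB is a gain of −L dB): F_i = 10^(NF_i/10), G_i = 10^(G_i,dB/10)
  Stage 1: F_1 = 10^(0.692/10) = 1.173, G_1 = 10^(16.7/10) = 46.77
  Stage 2: F_2 = 10^(2.54/10) = 1.795, G_2 = 10^(8.40/10) = 6.918
  Stage 3: F_3 = 10^(6.88/10) = 4.875, G_3 = 10^(−6.88/10) = 0.2051
Friis cascade:
  F = 1.173 + (1.795 − 1)/46.77 + (4.875 − 1)/323.6 = 1.202
NF = 10 log₁₀(1.202) = 0.80 dB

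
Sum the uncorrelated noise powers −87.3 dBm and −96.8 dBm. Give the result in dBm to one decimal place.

−86.8 dBm

Convert to linear, add, convert back:
P₁ = 1.86×10⁻¹² W, P₂ = 2.09×10⁻¹³ W
P_tot = 2.07×10⁻¹² W → 10 log₁₀(P_tot / 10⁻³) = −86.8 dBm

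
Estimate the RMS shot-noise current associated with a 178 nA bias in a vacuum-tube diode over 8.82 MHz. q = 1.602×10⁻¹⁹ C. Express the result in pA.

I_n = √(2qI·B)
2qI·B = 2 × 1.602×10⁻¹⁹ × 1.78×10⁻⁷ × 8.82×10⁶ = 5.03×10⁻¹⁹ A²
I_n = √(5.03×10⁻¹⁹) = 7.09×10⁻¹⁰ A = 709 pA

709 pA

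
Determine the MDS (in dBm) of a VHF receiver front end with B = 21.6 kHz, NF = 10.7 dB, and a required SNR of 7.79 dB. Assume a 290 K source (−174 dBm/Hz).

−112.2 dBm

Sensitivity = −174 + 10 log₁₀(B) + NF + SNR_min
= −174 + 43.34 + 10.7 + 7.79
= −112.17 dBm → −112.2 dBm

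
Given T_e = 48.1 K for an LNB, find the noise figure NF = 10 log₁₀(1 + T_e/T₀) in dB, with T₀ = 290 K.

0.666 dB

F = 1 + T_e/T₀ = 1 + 48.1/290 = 1.16586
NF = 10 log₁₀(1.16586) = 0.666 dB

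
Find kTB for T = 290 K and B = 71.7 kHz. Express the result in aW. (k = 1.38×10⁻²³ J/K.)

P_n = kTB = 1.38×10⁻²³ × 290 × 7.17×10⁴ = 2.87×10⁻¹⁶ W = 287 aW

287 aW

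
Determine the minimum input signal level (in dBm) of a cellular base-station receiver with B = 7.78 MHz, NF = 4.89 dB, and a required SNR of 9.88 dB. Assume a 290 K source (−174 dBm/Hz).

Sensitivity = −174 + 10 log₁₀(B) + NF + SNR_min
= −174 + 68.91 + 4.89 + 9.88
= −90.32 dBm → −90.3 dBm

−90.3 dBm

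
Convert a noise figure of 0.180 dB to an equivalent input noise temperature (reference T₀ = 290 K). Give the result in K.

F = 10^(0.180/10) = 1.04232
T_e = (F − 1)·T₀ = (1.04232 − 1) × 290 = 12.3 K

12.3 K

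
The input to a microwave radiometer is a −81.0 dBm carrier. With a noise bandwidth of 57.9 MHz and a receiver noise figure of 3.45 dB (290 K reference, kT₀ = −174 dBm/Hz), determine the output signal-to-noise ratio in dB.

Noise floor: N = −174 + 10 log₁₀(B) + NF
10 log₁₀(5.79×10⁷) = 77.63 dB
N = −174 + 77.63 + 3.45 = −92.92 dBm
SNR = P_sig − N = −81.0 − (−92.92) = 11.92 dB → 11.9 dB

11.9 dB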